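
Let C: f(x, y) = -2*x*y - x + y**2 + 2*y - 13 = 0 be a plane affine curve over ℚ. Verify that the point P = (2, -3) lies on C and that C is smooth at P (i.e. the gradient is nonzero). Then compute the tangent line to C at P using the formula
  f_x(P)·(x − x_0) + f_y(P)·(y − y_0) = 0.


Tangent line at P: 5*x - 8*y - 34 = 0.

Step 1: f(2, -3) = 0, so P lies on C.
Step 2: partial derivatives
  f_x(x, y) = -2*y - 1, f_y(x, y) = -2*x + 2*y + 2.
  f_x(P) = 5, f_y(P) = -8 (gradient nonzero, so P is smooth).
Step 3: tangent line at P: 5·(x − 2) + -8·(y − -3) = 0.
Expanding: 5*x - 8*y - 34 = 0.


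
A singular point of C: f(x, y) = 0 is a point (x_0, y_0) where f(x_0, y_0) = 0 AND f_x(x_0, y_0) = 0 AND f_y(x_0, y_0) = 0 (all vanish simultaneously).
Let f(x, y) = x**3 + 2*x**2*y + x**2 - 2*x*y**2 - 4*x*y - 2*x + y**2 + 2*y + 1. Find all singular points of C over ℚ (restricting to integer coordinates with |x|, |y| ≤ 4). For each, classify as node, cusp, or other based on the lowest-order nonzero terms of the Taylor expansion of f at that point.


Singular points: {(0, -1)}; classification: node.

Compute partial derivatives:
  f_x = 3*x**2 + 4*x*y + 2*x - 2*y**2 - 4*y - 2.
  f_y = 2*x**2 - 4*x*y - 4*x + 2*y + 2.
Scan x_0 ∈ {−4, ..., 4}. For each x_0, f_y(x_0, y) is a polynomial in y; find its integer roots y ∈ {−4, ..., 4}, then test f_x and f at those candidates.
  x = -4: f_y(-4, y) = 18*y + 50; no integer root y with |y| ≤ 4.
  x = -3: f_y(-3, y) = 14*y + 32; no integer root y with |y| ≤ 4.
  x = -2: f_y(-2, y) = 10*y + 18; no integer root y with |y| ≤ 4.
  x = -1: f_y(-1, y) = 6*y + 8; no integer root y with |y| ≤ 4.
  x = 0: f_y(0, y) = 2*y + 2; vanishes at y ∈ {-1}. (0, -1): f_x = 0, f = 0 — SINGULAR.
  x = 1: f_y(1, y) = -2*y; vanishes at y ∈ {0}. (1, 0): f_x = 3 ≠ 0.
  x = 2: f_y(2, y) = 2 - 6*y; no integer root y with |y| ≤ 4.
  x = 3: f_y(3, y) = 8 - 10*y; no integer root y with |y| ≤ 4.
  x = 4: f_y(4, y) = 18 - 14*y; no integer root y with |y| ≤ 4.
Only singular point on the grid: (0, -1).
Classify: substitute x = 0 + u, y = -1 + v and expand: f = u**3 + 2*u**2*v - u**2 - 2*u*v**2 + v**2.
No constant or linear terms (consistent with a singular point). Quadratic part: -u**2 + v**2. Cubic part: u**3 + 2*u**2*v - 2*u*v**2.
The quadratic part v**2 - u**2 = (v − u)(v + u) splits into two distinct linear factors, so there are two distinct tangent lines y − -1 = ±(x − 0) — this is a node (ordinary double point).
Classification: node.


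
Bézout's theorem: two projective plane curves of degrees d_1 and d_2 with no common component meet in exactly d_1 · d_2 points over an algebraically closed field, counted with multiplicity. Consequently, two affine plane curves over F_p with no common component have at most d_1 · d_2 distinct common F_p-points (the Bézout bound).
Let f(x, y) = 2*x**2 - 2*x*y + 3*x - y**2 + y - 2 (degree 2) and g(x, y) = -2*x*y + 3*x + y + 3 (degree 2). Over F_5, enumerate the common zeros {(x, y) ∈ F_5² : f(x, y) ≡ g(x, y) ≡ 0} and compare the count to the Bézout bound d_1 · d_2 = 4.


Common zeros: ∅; count = 0; Bézout bound = 4.

deg(f) = 2, deg(g) = 2, so Bézout bound = 4.
Scan x ∈ F_5. For each x, list the y ∈ F_5 with f(x, y) ≡ 0 and those with g(x, y) ≡ 0 (mod 5); the common zeros in that column are the intersection.
  x = 0: f ≡ 0 at y ∈ ∅; g ≡ 0 at y ∈ {2}; common: ∅.
  x = 1: f ≡ 0 at y ∈ ∅; g ≡ 0 at y ∈ {1}; common: ∅.
  x = 2: f ≡ 0 at y ∈ ∅; g ≡ 0 at y ∈ {3}; common: ∅.
  x = 3: f ≡ 0 at y ∈ {0}; g ≡ 0 at y ∈ ∅; common: ∅.
  x = 4: f ≡ 0 at y ∈ ∅; g ≡ 0 at y ∈ {0}; common: ∅.
Collecting: common zeros = ∅, so the count is 0.
Comparison with the Bézout bound: 0 ≤ 4 = deg(f)·deg(g), as expected for curves with no common component (the affine F_5-count falls short of the bound because intersections may lie at infinity, over extension fields, or carry multiplicity).


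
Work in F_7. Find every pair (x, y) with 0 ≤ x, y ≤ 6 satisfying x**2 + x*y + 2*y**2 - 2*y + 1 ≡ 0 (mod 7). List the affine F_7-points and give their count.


Affine F_7-points: {(2, 1), (2, 6), (4, 1), (4, 5), (5, 4), (5, 5), (6, 6)}; count = 7.

For each of the 49 pairs (x, y) ∈ F_7², evaluate f(x, y) mod 7. Record the zeros.
  x = 0: [0↦1, 1↦1, 2↦5, 3↦6, 4↦4, 5↦6, 6↦5]  zeros at y ∈ ∅
  x = 1: [0↦2, 1↦3, 2↦1, 3↦3, 4↦2, 5↦5, 6↦5]  zeros at y ∈ ∅
  x = 2: [0↦5, 1↦0, 2↦6, 3↦2, 4↦2, 5↦6, 6↦0]  zeros at y ∈ {1, 6}
  x = 3: [0↦3, 1↦6, 2↦6, 3↦3, 4↦4, 5↦2, 6↦4]  zeros at y ∈ ∅
  x = 4: [0↦3, 1↦0, 2↦1, 3↦6, 4↦1, 5↦0, 6↦3]  zeros at y ∈ {1, 5}
  x = 5: [0↦5, 1↦3, 2↦5, 3↦4, 4↦0, 5↦0, 6↦4]  zeros at y ∈ {4, 5}
  x = 6: [0↦2, 1↦1, 2↦4, 3↦4, 4↦1, 5↦2, 6↦0]  zeros at y ∈ {6}
Collecting zeros: affine points = {(2, 1), (2, 6), (4, 1), (4, 5), (5, 4), (5, 5), (6, 6)}.
Total count |C(F_7)_aff| = 7.


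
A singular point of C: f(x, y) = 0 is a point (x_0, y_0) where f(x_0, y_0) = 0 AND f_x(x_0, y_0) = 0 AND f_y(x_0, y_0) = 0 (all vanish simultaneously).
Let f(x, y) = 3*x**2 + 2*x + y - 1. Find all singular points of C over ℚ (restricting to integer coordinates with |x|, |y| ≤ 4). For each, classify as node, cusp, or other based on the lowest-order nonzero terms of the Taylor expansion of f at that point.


No singular points in the scanned grid; C is smooth there.

Compute partial derivatives:
  f_x = 6*x + 2.
  f_y = 1.
f_y = 1 is a nonzero constant, so f_y never vanishes: no point (x, y) can satisfy f = f_x = f_y = 0. In particular no (x, y) ∈ {−4, ..., 4}² is singular; the curve is smooth.


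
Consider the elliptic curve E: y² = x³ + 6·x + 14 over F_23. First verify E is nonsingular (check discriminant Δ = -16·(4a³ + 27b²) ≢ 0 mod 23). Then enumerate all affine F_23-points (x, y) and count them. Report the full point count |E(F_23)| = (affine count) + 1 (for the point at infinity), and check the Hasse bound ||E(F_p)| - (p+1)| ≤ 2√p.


Affine points = {(3, 6), (3, 17), (5, 10), (5, 13), (6, 6), (6, 17), (7, 10), (7, 13), (10, 4), (10, 19), (11, 10), (11, 13), (13, 9), (13, 14), (14, 6), (14, 17), (15, 11), (15, 12), (19, 8), (19, 15)}; affine count = 20; |E(F_23)| = 21.

Discriminant check: Δ ∝ 4a³ + 27b² = 4·6³ + 27·14² = 4·216 + 27·196 ≡ 15 (mod 23). Nonzero ⇒ E is nonsingular.
For each x ∈ F_23, compute rhs = x³ + 6·x + 14 mod 23, then count y ∈ F_23 with y² ≡ rhs.
  x = 0: rhs = 14, matching y values: none (0 points).
  x = 1: rhs = 21, matching y values: none (0 points).
  x = 2: rhs = 11, matching y values: none (0 points).
  x = 3: rhs = 13, matching y values: 6, 17 (2 points).
  x = 4: rhs = 10, matching y values: none (0 points).
  x = 5: rhs = 8, matching y values: 10, 13 (2 points).
  x = 6: rhs = 13, matching y values: 6, 17 (2 points).
  x = 7: rhs = 8, matching y values: 10, 13 (2 points).
  x = 8: rhs = 22, matching y values: none (0 points).
  x = 9: rhs = 15, matching y values: none (0 points).
  x = 10: rhs = 16, matching y values: 4, 19 (2 points).
  x = 11: rhs = 8, matching y values: 10, 13 (2 points).
  x = 12: rhs = 20, matching y values: none (0 points).
  x = 13: rhs = 12, matching y values: 9, 14 (2 points).
  x = 14: rhs = 13, matching y values: 6, 17 (2 points).
  x = 15: rhs = 6, matching y values: 11, 12 (2 points).
  x = 16: rhs = 20, matching y values: none (0 points).
  x = 17: rhs = 15, matching y values: none (0 points).
  x = 18: rhs = 20, matching y values: none (0 points).
  x = 19: rhs = 18, matching y values: 8, 15 (2 points).
  x = 20: rhs = 15, matching y values: none (0 points).
  x = 21: rhs = 17, matching y values: none (0 points).
  x = 22: rhs = 7, matching y values: none (0 points).
Total affine count: 20.
Full point count |E(F_23)| = 20 + 1 = 21.
Hasse bound: |21 − (23+1)| = |-3| = 3 ≤ 2√23 ≈ 9.5917 ✓.


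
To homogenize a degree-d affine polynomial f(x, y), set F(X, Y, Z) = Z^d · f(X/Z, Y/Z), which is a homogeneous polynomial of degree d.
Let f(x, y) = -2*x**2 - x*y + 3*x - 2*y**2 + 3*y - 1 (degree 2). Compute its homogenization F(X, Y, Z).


F(X, Y, Z) = -2*X**2 - X*Y + 3*X*Z - 2*Y**2 + 3*Y*Z - Z**2

deg(f) = 2.
Substitute x = X/Z, y = Y/Z into f, then multiply by Z^2.
  monomial -2·x^2·y^0 ↦ -2·X^2·Y^0·Z^0.
  monomial -1·x^1·y^1 ↦ -1·X^1·Y^1·Z^0.
  monomial 3·x^1·y^0 ↦ 3·X^1·Y^0·Z^1.
  monomial -2·x^0·y^2 ↦ -2·X^0·Y^2·Z^0.
  monomial 3·x^0·y^1 ↦ 3·X^0·Y^1·Z^1.
  monomial -1·x^0·y^0 ↦ -1·X^0·Y^0·Z^2.
Collecting: F(X, Y, Z) = -2*X**2 - X*Y + 3*X*Z - 2*Y**2 + 3*Y*Z - Z**2.


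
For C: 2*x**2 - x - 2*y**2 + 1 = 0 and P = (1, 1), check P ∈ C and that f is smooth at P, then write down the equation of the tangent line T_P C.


Tangent line at P: 3*x - 4*y + 1 = 0.

Step 1: f(1, 1) = 0, so P lies on C.
Step 2: partial derivatives
  f_x(x, y) = 4*x - 1, f_y(x, y) = -4*y.
  f_x(P) = 3, f_y(P) = -4 (gradient nonzero, so P is smooth).
Step 3: tangent line at P: 3·(x − 1) + -4·(y − 1) = 0.
Expanding: 3*x - 4*y + 1 = 0.


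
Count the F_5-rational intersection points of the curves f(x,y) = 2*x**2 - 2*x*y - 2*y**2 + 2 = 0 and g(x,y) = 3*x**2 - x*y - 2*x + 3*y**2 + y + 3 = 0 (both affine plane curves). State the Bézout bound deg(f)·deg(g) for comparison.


Common zeros: {(0, 4), (2, 3)}; count = 2; Bézout bound = 4.

deg(f) = 2, deg(g) = 2, so Bézout bound = 4.
Scan x ∈ F_5. For each x, list the y ∈ F_5 with f(x, y) ≡ 0 and those with g(x, y) ≡ 0 (mod 5); the common zeros in that column are the intersection.
  x = 0: f ≡ 0 at y ∈ {1, 4}; g ≡ 0 at y ∈ {4}; common: {4}.
  x = 1: f ≡ 0 at y ∈ {1, 3}; g ≡ 0 at y ∈ ∅; common: ∅.
  x = 2: f ≡ 0 at y ∈ {0, 3}; g ≡ 0 at y ∈ {3, 4}; common: {3}.
  x = 3: f ≡ 0 at y ∈ {0, 2}; g ≡ 0 at y ∈ {1, 3}; common: ∅.
  x = 4: f ≡ 0 at y ∈ {2, 4}; g ≡ 0 at y ∈ ∅; common: ∅.
Collecting: common zeros = {(0, 4), (2, 3)}, so the count is 2.
Comparison with the Bézout bound: 2 ≤ 4 = deg(f)·deg(g), as expected for curves with no common component (the affine F_5-count falls short of the bound because intersections may lie at infinity, over extension fields, or carry multiplicity).


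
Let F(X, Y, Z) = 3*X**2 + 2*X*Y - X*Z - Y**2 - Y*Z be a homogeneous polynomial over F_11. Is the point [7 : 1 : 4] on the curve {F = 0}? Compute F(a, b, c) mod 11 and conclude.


F(7,1,4) ≡ 7 (mod 11); P is NOT on the curve.

Evaluate F(7, 1, 4) term-by-term (mod 11).
  3*X**2 ↦ 3·49·1·1 = 147
  2*X*Y ↦ 2·7·1·1 = 14
  -X*Z ↦ -1·7·1·4 = -28
  -Y**2 ↦ -1·1·1·1 = -1
  -Y*Z ↦ -1·1·1·4 = -4
Sum: F(7, 1, 4) = (147) + (14) + (-28) + (-1) + (-4) = 128.
Reducing mod 11: 128 ≡ 7 (mod 11).
Since F(a, b, c) ≡ 7 ≠ 0 (mod 11), P does NOT lie on the curve.


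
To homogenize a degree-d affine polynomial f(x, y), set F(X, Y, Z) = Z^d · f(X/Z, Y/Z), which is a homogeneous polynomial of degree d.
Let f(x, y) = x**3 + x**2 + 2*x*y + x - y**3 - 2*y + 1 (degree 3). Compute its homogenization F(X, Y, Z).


F(X, Y, Z) = X**3 + X**2*Z + 2*X*Y*Z + X*Z**2 - Y**3 - 2*Y*Z**2 + Z**3

deg(f) = 3.
Substitute x = X/Z, y = Y/Z into f, then multiply by Z^3.
  monomial 1·x^3·y^0 ↦ 1·X^3·Y^0·Z^0.
  monomial 1·x^2·y^0 ↦ 1·X^2·Y^0·Z^1.
  monomial 2·x^1·y^1 ↦ 2·X^1·Y^1·Z^1.
  monomial 1·x^1·y^0 ↦ 1·X^1·Y^0·Z^2.
  monomial -1·x^0·y^3 ↦ -1·X^0·Y^3·Z^0.
  monomial -2·x^0·y^1 ↦ -2·X^0·Y^1·Z^2.
  monomial 1·x^0·y^0 ↦ 1·X^0·Y^0·Z^3.
Collecting: F(X, Y, Z) = X**3 + X**2*Z + 2*X*Y*Z + X*Z**2 - Y**3 - 2*Y*Z**2 + Z**3.


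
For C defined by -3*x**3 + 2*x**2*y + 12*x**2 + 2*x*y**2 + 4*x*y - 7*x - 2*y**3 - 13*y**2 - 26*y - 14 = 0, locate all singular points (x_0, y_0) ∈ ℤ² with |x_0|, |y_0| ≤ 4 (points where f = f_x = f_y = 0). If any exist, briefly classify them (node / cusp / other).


Singular points: {(1, -2)}; classification: node.

Compute partial derivatives:
  f_x = -9*x**2 + 4*x*y + 24*x + 2*y**2 + 4*y - 7.
  f_y = 2*x**2 + 4*x*y + 4*x - 6*y**2 - 26*y - 26.
Scan x_0 ∈ {−4, ..., 4}. For each x_0, f_y(x_0, y) is a polynomial in y; find its integer roots y ∈ {−4, ..., 4}, then test f_x and f at those candidates.
  x = -4: f_y(-4, y) = -6*y**2 - 42*y - 10; no integer root y with |y| ≤ 4.
  x = -3: f_y(-3, y) = -6*y**2 - 38*y - 20; no integer root y with |y| ≤ 4.
  x = -2: f_y(-2, y) = -6*y**2 - 34*y - 26; no integer root y with |y| ≤ 4.
  x = -1: f_y(-1, y) = -6*y**2 - 30*y - 28; no integer root y with |y| ≤ 4.
  x = 0: f_y(0, y) = -6*y**2 - 26*y - 26; no integer root y with |y| ≤ 4.
  x = 1: f_y(1, y) = -6*y**2 - 22*y - 20; vanishes at y ∈ {-2}. (1, -2): f_x = 0, f = 0 — SINGULAR.
  x = 2: f_y(2, y) = -6*y**2 - 18*y - 10; no integer root y with |y| ≤ 4.
  x = 3: f_y(3, y) = -6*y**2 - 14*y + 4; no integer root y with |y| ≤ 4.
  x = 4: f_y(4, y) = -6*y**2 - 10*y + 22; no integer root y with |y| ≤ 4.
Only singular point on the grid: (1, -2).
Classify: substitute x = 1 + u, y = -2 + v and expand: f = -3*u**3 + 2*u**2*v - u**2 + 2*u*v**2 - 2*v**3 + v**2.
No constant or linear terms (consistent with a singular point). Quadratic part: -u**2 + v**2. Cubic part: -3*u**3 + 2*u**2*v + 2*u*v**2 - 2*v**3.
The quadratic part v**2 - u**2 = (v − u)(v + u) splits into two distinct linear factors, so there are two distinct tangent lines y − -2 = ±(x − 1) — this is a node (ordinary double point).
Classification: node.


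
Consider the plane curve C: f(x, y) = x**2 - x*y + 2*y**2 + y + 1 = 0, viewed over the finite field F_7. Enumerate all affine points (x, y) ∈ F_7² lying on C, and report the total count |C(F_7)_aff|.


Affine F_7-points: {(0, 5), (3, 2), (3, 6), (5, 4), (5, 5), (6, 2), (6, 4)}; count = 7.

For each of the 49 pairs (x, y) ∈ F_7², evaluate f(x, y) mod 7. Record the zeros.
  x = 0: [0↦1, 1↦4, 2↦4, 3↦1, 4↦2, 5↦0, 6↦2]  zeros at y ∈ {5}
  x = 1: [0↦2, 1↦4, 2↦3, 3↦6, 4↦6, 5↦3, 6↦4]  zeros at y ∈ ∅
  x = 2: [0↦5, 1↦6, 2↦4, 3↦6, 4↦5, 5↦1, 6↦1]  zeros at y ∈ ∅
  x = 3: [0↦3, 1↦3, 2↦0, 3↦1, 4↦6, 5↦1, 6↦0]  zeros at y ∈ {2, 6}
  x = 4: [0↦3, 1↦2, 2↦5, 3↦5, 4↦2, 5↦3, 6↦1]  zeros at y ∈ ∅
  x = 5: [0↦5, 1↦3, 2↦5, 3↦4, 4↦0, 5↦0, 6↦4]  zeros at y ∈ {4, 5}
  x = 6: [0↦2, 1↦6, 2↦0, 3↦5, 4↦0, 5↦6, 6↦2]  zeros at y ∈ {2, 4}
Collecting zeros: affine points = {(0, 5), (3, 2), (3, 6), (5, 4), (5, 5), (6, 2), (6, 4)}.
Total count |C(F_7)_aff| = 7.


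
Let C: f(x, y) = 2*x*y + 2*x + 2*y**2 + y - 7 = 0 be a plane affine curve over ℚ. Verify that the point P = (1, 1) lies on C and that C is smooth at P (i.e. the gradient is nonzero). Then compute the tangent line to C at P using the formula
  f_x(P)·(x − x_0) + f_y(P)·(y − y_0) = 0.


Tangent line at P: 4*x + 7*y - 11 = 0.

Step 1: f(1, 1) = 0, so P lies on C.
Step 2: partial derivatives
  f_x(x, y) = 2*y + 2, f_y(x, y) = 2*x + 4*y + 1.
  f_x(P) = 4, f_y(P) = 7 (gradient nonzero, so P is smooth).
Step 3: tangent line at P: 4·(x − 1) + 7·(y − 1) = 0.
Expanding: 4*x + 7*y - 11 = 0.


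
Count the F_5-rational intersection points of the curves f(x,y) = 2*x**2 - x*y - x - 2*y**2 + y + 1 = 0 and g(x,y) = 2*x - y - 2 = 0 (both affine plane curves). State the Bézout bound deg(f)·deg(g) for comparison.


Common zeros: ∅; count = 0; Bézout bound = 2.

deg(f) = 2, deg(g) = 1, so Bézout bound = 2.
Scan x ∈ F_5. For each x, list the y ∈ F_5 with f(x, y) ≡ 0 and those with g(x, y) ≡ 0 (mod 5); the common zeros in that column are the intersection.
  x = 0: f ≡ 0 at y ∈ {1, 2}; g ≡ 0 at y ∈ {3}; common: ∅.
  x = 1: f ≡ 0 at y ∈ {1, 4}; g ≡ 0 at y ∈ {0}; common: ∅.
  x = 2: f ≡ 0 at y ∈ ∅; g ≡ 0 at y ∈ {2}; common: ∅.
  x = 3: f ≡ 0 at y ∈ ∅; g ≡ 0 at y ∈ {4}; common: ∅.
  x = 4: f ≡ 0 at y ∈ {2, 4}; g ≡ 0 at y ∈ {1}; common: ∅.
Collecting: common zeros = ∅, so the count is 0.
Comparison with the Bézout bound: 0 ≤ 2 = deg(f)·deg(g), as expected for curves with no common component (the affine F_5-count falls short of the bound because intersections may lie at infinity, over extension fields, or carry multiplicity).


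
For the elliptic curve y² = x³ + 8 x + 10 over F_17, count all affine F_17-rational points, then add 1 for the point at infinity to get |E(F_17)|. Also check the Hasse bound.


Affine points = {(1, 6), (1, 11), (2, 0), (4, 2), (4, 15), (6, 6), (6, 11), (7, 1), (7, 16), (8, 5), (8, 12), (10, 6), (10, 11), (11, 1), (11, 16), (12, 7), (12, 10), (13, 4), (13, 13), (16, 1), (16, 16)}; affine count = 21; |E(F_17)| = 22.

Discriminant check: Δ ∝ 4a³ + 27b² = 4·8³ + 27·10² = 4·512 + 27·100 ≡ 5 (mod 17). Nonzero ⇒ E is nonsingular.
For each x ∈ F_17, compute rhs = x³ + 8·x + 10 mod 17, then count y ∈ F_17 with y² ≡ rhs.
  x = 0: rhs = 10, matching y values: none (0 points).
  x = 1: rhs = 2, matching y values: 6, 11 (2 points).
  x = 2: rhs = 0, matching y values: 0 (1 points).
  x = 3: rhs = 10, matching y values: none (0 points).
  x = 4: rhs = 4, matching y values: 2, 15 (2 points).
  x = 5: rhs = 5, matching y values: none (0 points).
  x = 6: rhs = 2, matching y values: 6, 11 (2 points).
  x = 7: rhs = 1, matching y values: 1, 16 (2 points).
  x = 8: rhs = 8, matching y values: 5, 12 (2 points).
  x = 9: rhs = 12, matching y values: none (0 points).
  x = 10: rhs = 2, matching y values: 6, 11 (2 points).
  x = 11: rhs = 1, matching y values: 1, 16 (2 points).
  x = 12: rhs = 15, matching y values: 7, 10 (2 points).
  x = 13: rhs = 16, matching y values: 4, 13 (2 points).
  x = 14: rhs = 10, matching y values: none (0 points).
  x = 15: rhs = 3, matching y values: none (0 points).
  x = 16: rhs = 1, matching y values: 1, 16 (2 points).
Total affine count: 21.
Full point count |E(F_17)| = 21 + 1 = 22.
Hasse bound: |22 − (17+1)| = |4| = 4 ≤ 2√17 ≈ 8.2462 ✓.


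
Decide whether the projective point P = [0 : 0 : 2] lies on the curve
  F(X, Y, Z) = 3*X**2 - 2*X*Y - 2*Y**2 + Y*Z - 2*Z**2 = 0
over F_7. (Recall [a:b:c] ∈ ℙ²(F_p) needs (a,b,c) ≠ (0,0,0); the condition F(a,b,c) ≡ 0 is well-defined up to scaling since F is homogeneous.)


F(0,0,2) ≡ 6 (mod 7); P is NOT on the curve.

Evaluate F(0, 0, 2) term-by-term (mod 7).
  3*X**2 ↦ 3·0·1·1 = 0
  -2*X*Y ↦ -2·0·0·1 = 0
  -2*Y**2 ↦ -2·1·0·1 = 0
  Y*Z ↦ 1·1·0·2 = 0
  -2*Z**2 ↦ -2·1·1·4 = -8
Sum: F(0, 0, 2) = (0) + (0) + (0) + (0) + (-8) = -8.
Reducing mod 7: -8 ≡ 6 (mod 7).
Since F(a, b, c) ≡ 6 ≠ 0 (mod 7), P does NOT lie on the curve.


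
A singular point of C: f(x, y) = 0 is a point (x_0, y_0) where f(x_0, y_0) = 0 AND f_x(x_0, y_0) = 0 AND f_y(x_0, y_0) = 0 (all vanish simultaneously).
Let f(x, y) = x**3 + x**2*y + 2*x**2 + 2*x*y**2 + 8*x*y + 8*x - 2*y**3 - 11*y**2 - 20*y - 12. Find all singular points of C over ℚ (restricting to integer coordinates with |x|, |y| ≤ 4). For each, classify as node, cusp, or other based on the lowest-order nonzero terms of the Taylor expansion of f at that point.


Singular points: {(0, -2)}; classification: cusp.

Compute partial derivatives:
  f_x = 3*x**2 + 2*x*y + 4*x + 2*y**2 + 8*y + 8.
  f_y = x**2 + 4*x*y + 8*x - 6*y**2 - 22*y - 20.
Scan x_0 ∈ {−4, ..., 4}. For each x_0, f_y(x_0, y) is a polynomial in y; find its integer roots y ∈ {−4, ..., 4}, then test f_x and f at those candidates.
  x = -4: f_y(-4, y) = -6*y**2 - 38*y - 36; no integer root y with |y| ≤ 4.
  x = -3: f_y(-3, y) = -6*y**2 - 34*y - 35; no integer root y with |y| ≤ 4.
  x = -2: f_y(-2, y) = -6*y**2 - 30*y - 32; no integer root y with |y| ≤ 4.
  x = -1: f_y(-1, y) = -6*y**2 - 26*y - 27; no integer root y with |y| ≤ 4.
  x = 0: f_y(0, y) = -6*y**2 - 22*y - 20; vanishes at y ∈ {-2}. (0, -2): f_x = 0, f = 0 — SINGULAR.
  x = 1: f_y(1, y) = -6*y**2 - 18*y - 11; no integer root y with |y| ≤ 4.
  x = 2: f_y(2, y) = -6*y**2 - 14*y; vanishes at y ∈ {0}. (2, 0): f_x = 28 ≠ 0.
  x = 3: f_y(3, y) = -6*y**2 - 10*y + 13; no integer root y with |y| ≤ 4.
  x = 4: f_y(4, y) = -6*y**2 - 6*y + 28; no integer root y with |y| ≤ 4.
Only singular point on the grid: (0, -2).
Classify: substitute x = 0 + u, y = -2 + v and expand: f = u**3 + u**2*v + 2*u*v**2 - 2*v**3 + v**2.
No constant or linear terms (consistent with a singular point). Quadratic part: v**2. Cubic part: u**3 + u**2*v + 2*u*v**2 - 2*v**3.
The quadratic part v**2 is a perfect square, so there is a single (double) tangent line v = 0, i.e. y = -2. Restricting the cubic part to that line (v = 0) leaves u**3 ≠ 0, so f is not divisible by v and the branch is v² ≈ -u**3 to lowest order — this is a cusp.
Classification: cusp.


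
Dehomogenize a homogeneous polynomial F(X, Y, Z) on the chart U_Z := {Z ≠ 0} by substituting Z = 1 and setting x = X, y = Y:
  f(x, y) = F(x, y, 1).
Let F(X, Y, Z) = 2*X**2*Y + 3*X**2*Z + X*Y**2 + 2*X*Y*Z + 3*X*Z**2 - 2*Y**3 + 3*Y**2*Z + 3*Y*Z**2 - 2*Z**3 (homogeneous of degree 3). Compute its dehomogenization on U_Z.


f(x, y) = 2*x**2*y + 3*x**2 + x*y**2 + 2*x*y + 3*x - 2*y**3 + 3*y**2 + 3*y - 2

On U_Z we set Z = 1. Each monomial c·X^i·Y^j·Z^k in F becomes c·x^i·y^j·1^k = c·x^i·y^j.
Substituting Z = 1: F(X, Y, 1) = 2*x**2*y + 3*x**2 + x*y**2 + 2*x*y + 3*x - 2*y**3 + 3*y**2 + 3*y - 2.
Note: deg(f) ≤ deg(F) = 3; strict inequality happens when F is divisible by Z (lost terms).


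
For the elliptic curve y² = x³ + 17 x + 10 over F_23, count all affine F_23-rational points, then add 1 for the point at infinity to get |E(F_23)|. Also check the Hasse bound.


Affine points = {(2, 11), (2, 12), (4, 2), (4, 21), (5, 6), (5, 17), (6, 11), (6, 12), (7, 9), (7, 14), (9, 8), (9, 15), (13, 6), (13, 17), (14, 5), (14, 18), (15, 11), (15, 12), (16, 10), (16, 13), (19, 4), (19, 19), (20, 1), (20, 22)}; affine count = 24; |E(F_23)| = 25.

Discriminant check: Δ ∝ 4a³ + 27b² = 4·17³ + 27·10² = 4·4913 + 27·100 ≡ 19 (mod 23). Nonzero ⇒ E is nonsingular.
For each x ∈ F_23, compute rhs = x³ + 17·x + 10 mod 23, then count y ∈ F_23 with y² ≡ rhs.
  x = 0: rhs = 10, matching y values: none (0 points).
  x = 1: rhs = 5, matching y values: none (0 points).
  x = 2: rhs = 6, matching y values: 11, 12 (2 points).
  x = 3: rhs = 19, matching y values: none (0 points).
  x = 4: rhs = 4, matching y values: 2, 21 (2 points).
  x = 5: rhs = 13, matching y values: 6, 17 (2 points).
  x = 6: rhs = 6, matching y values: 11, 12 (2 points).
  x = 7: rhs = 12, matching y values: 9, 14 (2 points).
  x = 8: rhs = 14, matching y values: none (0 points).
  x = 9: rhs = 18, matching y values: 8, 15 (2 points).
  x = 10: rhs = 7, matching y values: none (0 points).
  x = 11: rhs = 10, matching y values: none (0 points).
  x = 12: rhs = 10, matching y values: none (0 points).
  x = 13: rhs = 13, matching y values: 6, 17 (2 points).
  x = 14: rhs = 2, matching y values: 5, 18 (2 points).
  x = 15: rhs = 6, matching y values: 11, 12 (2 points).
  x = 16: rhs = 8, matching y values: 10, 13 (2 points).
  x = 17: rhs = 14, matching y values: none (0 points).
  x = 18: rhs = 7, matching y values: none (0 points).
  x = 19: rhs = 16, matching y values: 4, 19 (2 points).
  x = 20: rhs = 1, matching y values: 1, 22 (2 points).
  x = 21: rhs = 14, matching y values: none (0 points).
  x = 22: rhs = 15, matching y values: none (0 points).
Total affine count: 24.
Full point count |E(F_23)| = 24 + 1 = 25.
Hasse bound: |25 − (23+1)| = |1| = 1 ≤ 2√23 ≈ 9.5917 ✓.


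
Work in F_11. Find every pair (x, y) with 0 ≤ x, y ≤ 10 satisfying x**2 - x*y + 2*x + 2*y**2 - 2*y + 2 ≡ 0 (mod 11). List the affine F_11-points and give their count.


Affine F_11-points: {(4, 1), (4, 2), (6, 1), (6, 3), (7, 2), (7, 8), (8, 7), (8, 9), (10, 8), (10, 9)}; count = 10.

For each of the 121 pairs (x, y) ∈ F_11², evaluate f(x, y) mod 11. Record the zeros.
  x = 0: [0↦2, 1↦2, 2↦6, 3↦3, 4↦4, 5↦9, 6↦7, 7↦9, 8↦4, 9↦3, 10↦6]  zeros at y ∈ ∅
  x = 1: [0↦5, 1↦4, 2↦7, 3↦3, 4↦3, 5↦7, 6↦4, 7↦5, 8↦10, 9↦8, 10↦10]  zeros at y ∈ ∅
  x = 2: [0↦10, 1↦8, 2↦10, 3↦5, 4↦4, 5↦7, 6↦3, 7↦3, 8↦7, 9↦4, 10↦5]  zeros at y ∈ ∅
  x = 3: [0↦6, 1↦3, 2↦4, 3↦9, 4↦7, 5↦9, 6↦4, 7↦3, 8↦6, 9↦2, 10↦2]  zeros at y ∈ ∅
  x = 4: [0↦4, 1↦0, 2↦0, 3↦4, 4↦1, 5↦2, 6↦7, 7↦5, 8↦7, 9↦2, 10↦1]  zeros at y ∈ {1, 2}
  x = 5: [0↦4, 1↦10, 2↦9, 3↦1, 4↦8, 5↦8, 6↦1, 7↦9, 8↦10, 9↦4, 10↦2]  zeros at y ∈ ∅
  x = 6: [0↦6, 1↦0, 2↦9, 3↦0, 4↦6, 5↦5, 6↦8, 7↦4, 8↦4, 9↦8, 10↦5]  zeros at y ∈ {1, 3}
  x = 7: [0↦10, 1↦3, 2↦0, 3↦1, 4↦6, 5↦4, 6↦6, 7↦1, 8↦0, 9↦3, 10↦10]  zeros at y ∈ {2, 8}
  x = 8: [0↦5, 1↦8, 2↦4, 3↦4, 4↦8, 5↦5, 6↦6, 7↦0, 8↦9, 9↦0, 10↦6]  zeros at y ∈ {7, 9}
  x = 9: [0↦2, 1↦4, 2↦10, 3↦9, 4↦1, 5↦8, 6↦8, 7↦1, 8↦9, 9↦10, 10↦4]  zeros at y ∈ ∅
  x = 10: [0↦1, 1↦2, 2↦7, 3↦5, 4↦7, 5↦2, 6↦1, 7↦4, 8↦0, 9↦0, 10↦4]  zeros at y ∈ {8, 9}
Collecting zeros: affine points = {(4, 1), (4, 2), (6, 1), (6, 3), (7, 2), (7, 8), (8, 7), (8, 9), (10, 8), (10, 9)}.
Total count |C(F_11)_aff| = 10.


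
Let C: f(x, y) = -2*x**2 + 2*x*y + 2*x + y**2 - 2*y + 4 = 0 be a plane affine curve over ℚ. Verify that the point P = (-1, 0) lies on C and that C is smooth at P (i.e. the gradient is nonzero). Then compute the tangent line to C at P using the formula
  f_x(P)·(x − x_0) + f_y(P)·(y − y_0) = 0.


Tangent line at P: 6*x - 4*y + 6 = 0.

Step 1: f(-1, 0) = 0, so P lies on C.
Step 2: partial derivatives
  f_x(x, y) = -4*x + 2*y + 2, f_y(x, y) = 2*x + 2*y - 2.
  f_x(P) = 6, f_y(P) = -4 (gradient nonzero, so P is smooth).
Step 3: tangent line at P: 6·(x − -1) + -4·(y − 0) = 0.
Expanding: 6*x - 4*y + 6 = 0.


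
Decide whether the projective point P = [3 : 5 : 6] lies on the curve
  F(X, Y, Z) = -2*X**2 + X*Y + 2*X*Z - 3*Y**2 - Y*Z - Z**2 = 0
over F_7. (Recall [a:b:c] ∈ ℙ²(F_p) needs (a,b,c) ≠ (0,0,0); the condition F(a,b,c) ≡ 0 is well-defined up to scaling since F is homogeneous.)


F(3,5,6) ≡ 4 (mod 7); P is NOT on the curve.

Evaluate F(3, 5, 6) term-by-term (mod 7).
  -2*X**2 ↦ -2·9·1·1 = -18
  X*Y ↦ 1·3·5·1 = 15
  2*X*Z ↦ 2·3·1·6 = 36
  -3*Y**2 ↦ -3·1·25·1 = -75
  -Y*Z ↦ -1·1·5·6 = -30
  -Z**2 ↦ -1·1·1·36 = -36
Sum: F(3, 5, 6) = (-18) + (15) + (36) + (-75) + (-30) + (-36) = -108.
Reducing mod 7: -108 ≡ 4 (mod 7).
Since F(a, b, c) ≡ 4 ≠ 0 (mod 7), P does NOT lie on the curve.


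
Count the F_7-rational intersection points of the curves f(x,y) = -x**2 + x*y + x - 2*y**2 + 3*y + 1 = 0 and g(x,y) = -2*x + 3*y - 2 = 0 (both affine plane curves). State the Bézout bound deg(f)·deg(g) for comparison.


Common zeros: ∅; count = 0; Bézout bound = 2.

deg(f) = 2, deg(g) = 1, so Bézout bound = 2.
Scan x ∈ F_7. For each x, list the y ∈ F_7 with f(x, y) ≡ 0 and those with g(x, y) ≡ 0 (mod 7); the common zeros in that column are the intersection.
  x = 0: f ≡ 0 at y ∈ ∅; g ≡ 0 at y ∈ {3}; common: ∅.
  x = 1: f ≡ 0 at y ∈ ∅; g ≡ 0 at y ∈ {6}; common: ∅.
  x = 2: f ≡ 0 at y ∈ ∅; g ≡ 0 at y ∈ {2}; common: ∅.
  x = 3: f ≡ 0 at y ∈ ∅; g ≡ 0 at y ∈ {5}; common: ∅.
  x = 4: f ≡ 0 at y ∈ ∅; g ≡ 0 at y ∈ {1}; common: ∅.
  x = 5: f ≡ 0 at y ∈ ∅; g ≡ 0 at y ∈ {4}; common: ∅.
  x = 6: f ≡ 0 at y ∈ ∅; g ≡ 0 at y ∈ {0}; common: ∅.
Collecting: common zeros = ∅, so the count is 0.
Comparison with the Bézout bound: 0 ≤ 2 = deg(f)·deg(g), as expected for curves with no common component (the affine F_7-count falls short of the bound because intersections may lie at infinity, over extension fields, or carry multiplicity).


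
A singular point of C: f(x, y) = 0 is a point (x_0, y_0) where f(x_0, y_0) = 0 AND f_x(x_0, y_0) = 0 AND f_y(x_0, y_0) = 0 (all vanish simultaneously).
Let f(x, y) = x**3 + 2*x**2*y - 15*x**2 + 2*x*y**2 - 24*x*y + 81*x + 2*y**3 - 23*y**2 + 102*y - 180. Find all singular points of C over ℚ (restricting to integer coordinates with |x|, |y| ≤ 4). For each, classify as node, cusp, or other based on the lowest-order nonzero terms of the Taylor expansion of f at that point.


Singular points: {(3, 3)}; classification: cusp.

Compute partial derivatives:
  f_x = 3*x**2 + 4*x*y - 30*x + 2*y**2 - 24*y + 81.
  f_y = 2*x**2 + 4*x*y - 24*x + 6*y**2 - 46*y + 102.
Scan x_0 ∈ {−4, ..., 4}. For each x_0, f_y(x_0, y) is a polynomial in y; find its integer roots y ∈ {−4, ..., 4}, then test f_x and f at those candidates.
  x = -4: f_y(-4, y) = 6*y**2 - 62*y + 230; no integer root y with |y| ≤ 4.
  x = -3: f_y(-3, y) = 6*y**2 - 58*y + 192; no integer root y with |y| ≤ 4.
  x = -2: f_y(-2, y) = 6*y**2 - 54*y + 158; no integer root y with |y| ≤ 4.
  x = -1: f_y(-1, y) = 6*y**2 - 50*y + 128; no integer root y with |y| ≤ 4.
  x = 0: f_y(0, y) = 6*y**2 - 46*y + 102; no integer root y with |y| ≤ 4.
  x = 1: f_y(1, y) = 6*y**2 - 42*y + 80; no integer root y with |y| ≤ 4.
  x = 2: f_y(2, y) = 6*y**2 - 38*y + 62; no integer root y with |y| ≤ 4.
  x = 3: f_y(3, y) = 6*y**2 - 34*y + 48; vanishes at y ∈ {3}. (3, 3): f_x = 0, f = 0 — SINGULAR.
  x = 4: f_y(4, y) = 6*y**2 - 30*y + 38; no integer root y with |y| ≤ 4.
Only singular point on the grid: (3, 3).
Classify: substitute x = 3 + u, y = 3 + v and expand: f = u**3 + 2*u**2*v + 2*u*v**2 + 2*v**3 + v**2.
No constant or linear terms (consistent with a singular point). Quadratic part: v**2. Cubic part: u**3 + 2*u**2*v + 2*u*v**2 + 2*v**3.
The quadratic part v**2 is a perfect square, so there is a single (double) tangent line v = 0, i.e. y = 3. Restricting the cubic part to that line (v = 0) leaves u**3 ≠ 0, so f is not divisible by v and the branch is v² ≈ -u**3 to lowest order — this is a cusp.
Classification: cusp.


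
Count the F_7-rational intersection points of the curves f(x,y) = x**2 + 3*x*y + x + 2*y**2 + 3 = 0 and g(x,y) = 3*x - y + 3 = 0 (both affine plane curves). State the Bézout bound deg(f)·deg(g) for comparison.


Common zeros: {(0, 3)}; count = 1; Bézout bound = 2.

deg(f) = 2, deg(g) = 1, so Bézout bound = 2.
Scan x ∈ F_7. For each x, list the y ∈ F_7 with f(x, y) ≡ 0 and those with g(x, y) ≡ 0 (mod 7); the common zeros in that column are the intersection.
  x = 0: f ≡ 0 at y ∈ {3, 4}; g ≡ 0 at y ∈ {3}; common: {3}.
  x = 1: f ≡ 0 at y ∈ {4, 5}; g ≡ 0 at y ∈ {6}; common: ∅.
  x = 2: f ≡ 0 at y ∈ ∅; g ≡ 0 at y ∈ {2}; common: ∅.
  x = 3: f ≡ 0 at y ∈ ∅; g ≡ 0 at y ∈ {5}; common: ∅.
  x = 4: f ≡ 0 at y ∈ {3, 5}; g ≡ 0 at y ∈ {1}; common: ∅.
  x = 5: f ≡ 0 at y ∈ ∅; g ≡ 0 at y ∈ {4}; common: ∅.
  x = 6: f ≡ 0 at y ∈ ∅; g ≡ 0 at y ∈ {0}; common: ∅.
Collecting: common zeros = {(0, 3)}, so the count is 1.
Comparison with the Bézout bound: 1 ≤ 2 = deg(f)·deg(g), as expected for curves with no common component (the affine F_7-count falls short of the bound because intersections may lie at infinity, over extension fields, or carry multiplicity).


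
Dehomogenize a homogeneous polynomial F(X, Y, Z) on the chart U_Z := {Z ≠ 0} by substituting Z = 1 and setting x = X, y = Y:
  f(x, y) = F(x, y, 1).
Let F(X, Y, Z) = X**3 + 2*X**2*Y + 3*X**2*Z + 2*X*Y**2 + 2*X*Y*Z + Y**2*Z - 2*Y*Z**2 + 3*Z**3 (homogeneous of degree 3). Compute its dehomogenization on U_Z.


f(x, y) = x**3 + 2*x**2*y + 3*x**2 + 2*x*y**2 + 2*x*y + y**2 - 2*y + 3

On U_Z we set Z = 1. Each monomial c·X^i·Y^j·Z^k in F becomes c·x^i·y^j·1^k = c·x^i·y^j.
Substituting Z = 1: F(X, Y, 1) = x**3 + 2*x**2*y + 3*x**2 + 2*x*y**2 + 2*x*y + y**2 - 2*y + 3.
Note: deg(f) ≤ deg(F) = 3; strict inequality happens when F is divisible by Z (lost terms).


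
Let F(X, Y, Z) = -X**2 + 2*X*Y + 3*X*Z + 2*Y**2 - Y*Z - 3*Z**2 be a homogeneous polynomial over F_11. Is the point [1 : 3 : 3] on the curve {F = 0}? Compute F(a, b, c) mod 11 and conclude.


F(1,3,3) ≡ 7 (mod 11); P is NOT on the curve.

Evaluate F(1, 3, 3) term-by-term (mod 11).
  -X**2 ↦ -1·1·1·1 = -1
  2*X*Y ↦ 2·1·3·1 = 6
  3*X*Z ↦ 3·1·1·3 = 9
  2*Y**2 ↦ 2·1·9·1 = 18
  -Y*Z ↦ -1·1·3·3 = -9
  -3*Z**2 ↦ -3·1·1·9 = -27
Sum: F(1, 3, 3) = (-1) + (6) + (9) + (18) + (-9) + (-27) = -4.
Reducing mod 11: -4 ≡ 7 (mod 11).
Since F(a, b, c) ≡ 7 ≠ 0 (mod 11), P does NOT lie on the curve.


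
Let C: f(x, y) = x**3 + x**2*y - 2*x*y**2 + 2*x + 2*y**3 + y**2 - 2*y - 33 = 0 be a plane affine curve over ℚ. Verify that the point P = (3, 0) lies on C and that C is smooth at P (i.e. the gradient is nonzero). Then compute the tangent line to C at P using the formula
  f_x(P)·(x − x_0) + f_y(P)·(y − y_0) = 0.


Tangent line at P: 29*x + 7*y - 87 = 0.

Step 1: f(3, 0) = 0, so P lies on C.
Step 2: partial derivatives
  f_x(x, y) = 3*x**2 + 2*x*y - 2*y**2 + 2, f_y(x, y) = x**2 - 4*x*y + 6*y**2 + 2*y - 2.
  f_x(P) = 29, f_y(P) = 7 (gradient nonzero, so P is smooth).
Step 3: tangent line at P: 29·(x − 3) + 7·(y − 0) = 0.
Expanding: 29*x + 7*y - 87 = 0.


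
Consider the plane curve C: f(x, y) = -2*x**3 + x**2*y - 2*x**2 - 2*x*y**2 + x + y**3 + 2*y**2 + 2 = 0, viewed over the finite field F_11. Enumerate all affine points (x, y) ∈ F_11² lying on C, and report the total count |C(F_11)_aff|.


Affine F_11-points: {(1, 9), (2, 7), (2, 8), (2, 9), (3, 7), (4, 0), (4, 1), (4, 5), (5, 1), (6, 3), (6, 9), (7, 1), (8, 10), (10, 5)}; count = 14.

For each of the 121 pairs (x, y) ∈ F_11², evaluate f(x, y) mod 11. Record the zeros.
  x = 0: [0↦2, 1↦5, 2↦7, 3↦3, 4↦10, 5↦1, 6↦4, 7↦3, 8↦4, 9↦2, 10↦3]  zeros at y ∈ ∅
  x = 1: [0↦10, 1↦1, 2↦9, 3↦7, 4↦1, 5↦8, 6↦1, 7↦8, 8↦2, 9↦0, 10↦8]  zeros at y ∈ {9}
  x = 2: [0↦2, 1↦5, 2↦10, 3↦1, 4↦6, 5↦9, 6↦5, 7↦0, 8↦0, 9↦0, 10↦6]  zeros at y ∈ {7, 8, 9}
  x = 3: [0↦10, 1↦5, 2↦9, 3↦6, 4↦2, 5↦3, 6↦4, 7↦0, 8↦8, 9↦1, 10↦7]  zeros at y ∈ {7}
  x = 4: [0↦0, 1↦0, 2↦5, 3↦10, 4↦10, 5↦0, 6↦8, 7↦7, 8↦3, 9↦2, 10↦10]  zeros at y ∈ {0, 1, 5}
  x = 5: [0↦4, 1↦0, 2↦8, 3↦1, 4↦7, 5↦10, 6↦5, 7↦9, 8↦6, 9↦2, 10↦3]  zeros at y ∈ {1}
  x = 6: [0↦10, 1↦4, 2↦6, 3↦0, 4↦3, 5↦10, 6↦5, 7↦5, 8↦5, 9↦0, 10↦7]  zeros at y ∈ {3, 9}
  x = 7: [0↦6, 1↦0, 2↦9, 3↦6, 4↦8, 5↦10, 6↦7, 7↦5, 8↦10, 9↦6, 10↦10]  zeros at y ∈ {1}
  x = 8: [0↦2, 1↦9, 2↦5, 3↦7, 4↦10, 5↦9, 6↦10, 7↦8, 8↦9, 9↦8, 10↦0]  zeros at y ∈ {10}
  x = 9: [0↦8, 1↦8, 2↦4, 3↦2, 4↦8, 5↦6, 6↦2, 7↦2, 8↦1, 9↦5, 10↦9]  zeros at y ∈ ∅
  x = 10: [0↦1, 1↦7, 2↦5, 3↦1, 4↦1, 5↦0, 6↦4, 7↦8, 8↦7, 9↦7, 10↦3]  zeros at y ∈ {5}
Collecting zeros: affine points = {(1, 9), (2, 7), (2, 8), (2, 9), (3, 7), (4, 0), (4, 1), (4, 5), (5, 1), (6, 3), (6, 9), (7, 1), (8, 10), (10, 5)}.
Total count |C(F_11)_aff| = 14.


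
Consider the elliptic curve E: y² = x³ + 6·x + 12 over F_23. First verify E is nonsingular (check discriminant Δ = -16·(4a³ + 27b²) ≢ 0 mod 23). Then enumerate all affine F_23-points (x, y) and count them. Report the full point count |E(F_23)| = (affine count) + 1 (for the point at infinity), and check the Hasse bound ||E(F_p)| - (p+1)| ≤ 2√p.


Affine points = {(0, 9), (0, 14), (2, 3), (2, 20), (4, 10), (4, 13), (5, 11), (5, 12), (7, 11), (7, 12), (9, 6), (9, 17), (11, 11), (11, 12), (12, 8), (12, 15), (15, 2), (15, 21), (16, 8), (16, 15), (17, 6), (17, 17), (18, 8), (18, 15), (19, 4), (19, 19), (20, 6), (20, 17)}; affine count = 28; |E(F_23)| = 29.

Discriminant check: Δ ∝ 4a³ + 27b² = 4·6³ + 27·12² = 4·216 + 27·144 ≡ 14 (mod 23). Nonzero ⇒ E is nonsingular.
For each x ∈ F_23, compute rhs = x³ + 6·x + 12 mod 23, then count y ∈ F_23 with y² ≡ rhs.
  x = 0: rhs = 12, matching y values: 9, 14 (2 points).
  x = 1: rhs = 19, matching y values: none (0 points).
  x = 2: rhs = 9, matching y values: 3, 20 (2 points).
  x = 3: rhs = 11, matching y values: none (0 points).
  x = 4: rhs = 8, matching y values: 10, 13 (2 points).
  x = 5: rhs = 6, matching y values: 11, 12 (2 points).
  x = 6: rhs = 11, matching y values: none (0 points).
  x = 7: rhs = 6, matching y values: 11, 12 (2 points).
  x = 8: rhs = 20, matching y values: none (0 points).
  x = 9: rhs = 13, matching y values: 6, 17 (2 points).
  x = 10: rhs = 14, matching y values: none (0 points).
  x = 11: rhs = 6, matching y values: 11, 12 (2 points).
  x = 12: rhs = 18, matching y values: 8, 15 (2 points).
  x = 13: rhs = 10, matching y values: none (0 points).
  x = 14: rhs = 11, matching y values: none (0 points).
  x = 15: rhs = 4, matching y values: 2, 21 (2 points).
  x = 16: rhs = 18, matching y values: 8, 15 (2 points).
  x = 17: rhs = 13, matching y values: 6, 17 (2 points).
  x = 18: rhs = 18, matching y values: 8, 15 (2 points).
  x = 19: rhs = 16, matching y values: 4, 19 (2 points).
  x = 20: rhs = 13, matching y values: 6, 17 (2 points).
  x = 21: rhs = 15, matching y values: none (0 points).
  x = 22: rhs = 5, matching y values: none (0 points).
Total affine count: 28.
Full point count |E(F_23)| = 28 + 1 = 29.
Hasse bound: |29 − (23+1)| = |5| = 5 ≤ 2√23 ≈ 9.5917 ✓.


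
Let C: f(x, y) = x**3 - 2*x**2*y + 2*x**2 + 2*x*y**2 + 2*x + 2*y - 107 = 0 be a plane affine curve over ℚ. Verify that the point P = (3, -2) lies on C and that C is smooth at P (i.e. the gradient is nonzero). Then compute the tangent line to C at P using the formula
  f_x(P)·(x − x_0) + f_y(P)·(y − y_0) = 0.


Tangent line at P: 73*x - 40*y - 299 = 0.

Step 1: f(3, -2) = 0, so P lies on C.
Step 2: partial derivatives
  f_x(x, y) = 3*x**2 - 4*x*y + 4*x + 2*y**2 + 2, f_y(x, y) = -2*x**2 + 4*x*y + 2.
  f_x(P) = 73, f_y(P) = -40 (gradient nonzero, so P is smooth).
Step 3: tangent line at P: 73·(x − 3) + -40·(y − -2) = 0.
Expanding: 73*x - 40*y - 299 = 0.


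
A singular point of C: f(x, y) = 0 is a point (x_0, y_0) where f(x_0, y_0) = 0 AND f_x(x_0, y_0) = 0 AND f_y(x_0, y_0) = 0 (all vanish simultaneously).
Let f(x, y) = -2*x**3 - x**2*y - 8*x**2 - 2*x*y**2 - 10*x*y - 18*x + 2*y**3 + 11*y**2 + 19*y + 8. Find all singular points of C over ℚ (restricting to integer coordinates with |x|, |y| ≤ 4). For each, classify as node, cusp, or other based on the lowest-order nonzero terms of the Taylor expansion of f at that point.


Singular points: {(-1, -2)}; classification: cusp.

Compute partial derivatives:
  f_x = -6*x**2 - 2*x*y - 16*x - 2*y**2 - 10*y - 18.
  f_y = -x**2 - 4*x*y - 10*x + 6*y**2 + 22*y + 19.
Scan x_0 ∈ {−4, ..., 4}. For each x_0, f_y(x_0, y) is a polynomial in y; find its integer roots y ∈ {−4, ..., 4}, then test f_x and f at those candidates.
  x = -4: f_y(-4, y) = 6*y**2 + 38*y + 43; no integer root y with |y| ≤ 4.
  x = -3: f_y(-3, y) = 6*y**2 + 34*y + 40; vanishes at y ∈ {-4}. (-3, -4): f_x = -40 ≠ 0.
  x = -2: f_y(-2, y) = 6*y**2 + 30*y + 35; no integer root y with |y| ≤ 4.
  x = -1: f_y(-1, y) = 6*y**2 + 26*y + 28; vanishes at y ∈ {-2}. (-1, -2): f_x = 0, f = 0 — SINGULAR.
  x = 0: f_y(0, y) = 6*y**2 + 22*y + 19; no integer root y with |y| ≤ 4.
  x = 1: f_y(1, y) = 6*y**2 + 18*y + 8; no integer root y with |y| ≤ 4.
  x = 2: f_y(2, y) = 6*y**2 + 14*y - 5; no integer root y with |y| ≤ 4.
  x = 3: f_y(3, y) = 6*y**2 + 10*y - 20; no integer root y with |y| ≤ 4.
  x = 4: f_y(4, y) = 6*y**2 + 6*y - 37; no integer root y with |y| ≤ 4.
Only singular point on the grid: (-1, -2).
Classify: substitute x = -1 + u, y = -2 + v and expand: f = -2*u**3 - u**2*v - 2*u*v**2 + 2*v**3 + v**2.
No constant or linear terms (consistent with a singular point). Quadratic part: v**2. Cubic part: -2*u**3 - u**2*v - 2*u*v**2 + 2*v**3.
The quadratic part v**2 is a perfect square, so there is a single (double) tangent line v = 0, i.e. y = -2. Restricting the cubic part to that line (v = 0) leaves -2*u**3 ≠ 0, so f is not divisible by v and the branch is v² ≈ 2*u**3 to lowest order — this is a cusp.
Classification: cusp.


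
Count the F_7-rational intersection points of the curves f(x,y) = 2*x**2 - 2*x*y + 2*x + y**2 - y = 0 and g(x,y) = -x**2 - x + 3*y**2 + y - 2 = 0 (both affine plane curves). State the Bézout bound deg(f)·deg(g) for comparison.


Common zeros: {(3, 2), (6, 6)}; count = 2; Bézout bound = 4.

deg(f) = 2, deg(g) = 2, so Bézout bound = 4.
Scan x ∈ F_7. For each x, list the y ∈ F_7 with f(x, y) ≡ 0 and those with g(x, y) ≡ 0 (mod 7); the common zeros in that column are the intersection.
  x = 0: f ≡ 0 at y ∈ {0, 1}; g ≡ 0 at y ∈ {3, 6}; common: ∅.
  x = 1: f ≡ 0 at y ∈ {5}; g ≡ 0 at y ∈ {1}; common: ∅.
  x = 2: f ≡ 0 at y ∈ ∅; g ≡ 0 at y ∈ ∅; common: ∅.
  x = 3: f ≡ 0 at y ∈ {2, 5}; g ≡ 0 at y ∈ {0, 2}; common: {2}.
  x = 4: f ≡ 0 at y ∈ ∅; g ≡ 0 at y ∈ ∅; common: ∅.
  x = 5: f ≡ 0 at y ∈ {2}; g ≡ 0 at y ∈ {1}; common: ∅.
  x = 6: f ≡ 0 at y ∈ {0, 6}; g ≡ 0 at y ∈ {3, 6}; common: {6}.
Collecting: common zeros = {(3, 2), (6, 6)}, so the count is 2.
Comparison with the Bézout bound: 2 ≤ 4 = deg(f)·deg(g), as expected for curves with no common component (the affine F_7-count falls short of the bound because intersections may lie at infinity, over extension fields, or carry multiplicity).
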